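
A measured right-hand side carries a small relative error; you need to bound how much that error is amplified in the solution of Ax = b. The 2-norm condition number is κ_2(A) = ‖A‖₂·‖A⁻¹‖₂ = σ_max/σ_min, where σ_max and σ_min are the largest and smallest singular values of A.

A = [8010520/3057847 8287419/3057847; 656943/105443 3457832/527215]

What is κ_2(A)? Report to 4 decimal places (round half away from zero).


form AᵀA = [2527350610561/55327977961 13268325680064/276639889805; 13268325680064/276639889805 69659971845961/1383199449025] with trace 157959259346/1644708025 and determinant 5764801/65788321
char-poly roots: 2401/25 and 60025/65788321
κ_2(A) = √(λ_max/λ_min) = √((2401/25) / (60025/65788321)) = 324.4400

324.4400


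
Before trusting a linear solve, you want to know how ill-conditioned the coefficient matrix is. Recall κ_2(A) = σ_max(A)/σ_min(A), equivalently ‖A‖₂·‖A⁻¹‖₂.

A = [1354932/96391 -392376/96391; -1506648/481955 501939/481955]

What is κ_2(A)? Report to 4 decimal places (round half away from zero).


117.5500

M = AᵀA = [28653186384/138180025 -8356523112/138180025; -8356523112/138180025 2439569241/138180025]. tr(M)=1243710225/5527201, det(M)=20250000/5527201
λ_max, λ_min = (1243710225/5527201 ± √1546367420488550625/30549950894401)/2 = 225, 90000/5527201
so κ_2 = √(225 / (90000/5527201)) = 117.5500


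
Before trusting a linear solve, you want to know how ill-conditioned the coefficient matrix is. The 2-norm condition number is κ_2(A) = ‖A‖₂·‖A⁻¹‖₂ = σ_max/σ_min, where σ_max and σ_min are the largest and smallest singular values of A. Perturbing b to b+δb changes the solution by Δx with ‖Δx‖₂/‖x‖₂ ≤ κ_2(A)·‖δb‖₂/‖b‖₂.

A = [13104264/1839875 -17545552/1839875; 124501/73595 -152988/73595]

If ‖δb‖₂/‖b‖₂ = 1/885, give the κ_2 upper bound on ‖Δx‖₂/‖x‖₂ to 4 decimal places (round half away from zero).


0.1268

form AᵀA = [107917636441/2013765625 -143858429388/2013765625; -143858429388/2013765625 191835053584/2013765625] with trace 11990107601/80550625 and determinant 3544535296/2013765625
char-poly roots: 3721/25 and 952576/80550625
so κ_2 = √((3721/25) / (952576/80550625)) = 112.1875
worst-case relative error ≤ 112.1875 × 1/885 = 0.1268


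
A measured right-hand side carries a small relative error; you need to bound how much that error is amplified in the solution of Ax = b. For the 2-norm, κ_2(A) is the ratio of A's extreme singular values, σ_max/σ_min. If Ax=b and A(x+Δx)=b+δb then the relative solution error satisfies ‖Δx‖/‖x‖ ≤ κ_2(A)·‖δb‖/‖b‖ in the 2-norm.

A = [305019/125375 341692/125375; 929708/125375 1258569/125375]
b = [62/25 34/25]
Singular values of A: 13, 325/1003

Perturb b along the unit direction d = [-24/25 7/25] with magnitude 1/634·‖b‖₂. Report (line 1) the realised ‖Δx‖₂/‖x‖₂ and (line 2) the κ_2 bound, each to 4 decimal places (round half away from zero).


largest singular value 13, smallest 325/1003
κ_2(A) = 13 / (325/1003) = 40.1200
κ_2(A)·‖δb‖/‖b‖ = 0.0633
solve Ax = b  →  x = [5.0302 -3.5803]
2-norm of b is 2.8284; of x, 6.1742
δb = ε·‖b‖·d = [-0.0043 0.0012]; solving A·Δx = δb gives ‖Δx‖ = 0.0138
relative error = 0.0022
tightness: 0.0022 against a bound of 0.0633 (unrounded ratio ≈ 0.0352)

0.0022
0.0633


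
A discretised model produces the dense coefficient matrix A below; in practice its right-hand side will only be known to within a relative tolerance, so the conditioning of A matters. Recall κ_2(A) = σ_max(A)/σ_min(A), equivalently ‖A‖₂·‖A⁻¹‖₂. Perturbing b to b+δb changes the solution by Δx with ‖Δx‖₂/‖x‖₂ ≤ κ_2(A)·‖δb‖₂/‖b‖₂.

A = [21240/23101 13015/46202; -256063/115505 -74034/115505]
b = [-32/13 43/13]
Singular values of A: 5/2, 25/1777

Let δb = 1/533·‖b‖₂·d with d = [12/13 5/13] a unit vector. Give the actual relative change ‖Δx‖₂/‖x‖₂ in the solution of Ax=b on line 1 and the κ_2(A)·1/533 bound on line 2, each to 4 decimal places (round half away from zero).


from the listed singular values, σ₁ = 5/2, σ_n = 25/1777
condition number: (5/2) ÷ (25/1777) = 177.7000
bound on ‖Δx‖/‖x‖: κ·ε = 177.7000·1/533 = 0.3334
solve Ax = b  →  x = [18.3664 -68.6848]
‖b‖ = 4.1231, ‖x‖ = 71.0980
re-solving with b+δb shifts x by Δx of norm 0.5499
dividing the unrounded norms, ‖Δx‖/‖x‖ = 0.0077
tightness: 0.0077 against a bound of 0.3334 (unrounded ratio ≈ 0.0232)

0.0077
0.3334


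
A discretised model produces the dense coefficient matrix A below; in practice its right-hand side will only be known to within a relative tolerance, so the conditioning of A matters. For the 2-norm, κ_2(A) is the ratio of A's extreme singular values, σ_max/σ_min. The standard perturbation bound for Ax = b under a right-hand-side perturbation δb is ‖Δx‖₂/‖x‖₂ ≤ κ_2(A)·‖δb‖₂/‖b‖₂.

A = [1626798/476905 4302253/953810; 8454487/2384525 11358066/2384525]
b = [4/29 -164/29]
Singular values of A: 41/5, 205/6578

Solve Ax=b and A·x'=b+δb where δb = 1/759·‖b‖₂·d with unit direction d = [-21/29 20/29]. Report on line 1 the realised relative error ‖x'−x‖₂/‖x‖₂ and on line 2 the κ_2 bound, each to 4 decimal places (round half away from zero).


0.0019
0.3467

σ_max = 41/5, σ_min = 205/6578
condition number: (41/5) ÷ (205/6578) = 263.1200
κ_2(A)·‖δb‖/‖b‖ = 0.3467
solve Ax = b  →  x = [102.3883 -77.4010]
‖b‖₂ = 5.6569 and ‖x‖₂ = 128.3521
δb = ε·‖b‖·d = [-0.0054 0.0051]; solving A·Δx = δb gives ‖Δx‖ = 0.2392
dividing the unrounded norms, ‖Δx‖/‖x‖ = 0.0019
so the bound overstates the realised error by a factor of ≈ 186.0553 (computed from the unrounded values)


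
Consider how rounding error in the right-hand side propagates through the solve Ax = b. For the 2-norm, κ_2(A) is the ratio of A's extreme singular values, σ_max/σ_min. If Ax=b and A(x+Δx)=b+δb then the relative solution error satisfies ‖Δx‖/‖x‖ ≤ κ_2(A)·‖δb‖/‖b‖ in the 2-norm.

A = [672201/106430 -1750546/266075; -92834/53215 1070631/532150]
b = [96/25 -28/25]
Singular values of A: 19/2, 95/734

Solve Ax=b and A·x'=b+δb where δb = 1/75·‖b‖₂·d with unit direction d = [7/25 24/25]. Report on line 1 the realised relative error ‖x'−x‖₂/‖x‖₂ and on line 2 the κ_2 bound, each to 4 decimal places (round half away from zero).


0.9787
0.9787

from the listed singular values, σ₁ = 19/2, σ_n = 95/734
condition number: (19/2) ÷ (95/734) = 73.4000
perturbation bound = 73.4000·1/75 = 0.9787
solve Ax = b  →  x = [0.2904 -0.3049]
2-norm of b is 4.0000; of x, 0.4211
δb = ε·‖b‖·d = [0.0149 0.0512]; solving A·Δx = δb gives ‖Δx‖ = 0.4121
realised ‖Δx‖/‖x‖ = 0.9787
tightness: 0.9787 against a bound of 0.9787; the bound is attained (ratio 1)


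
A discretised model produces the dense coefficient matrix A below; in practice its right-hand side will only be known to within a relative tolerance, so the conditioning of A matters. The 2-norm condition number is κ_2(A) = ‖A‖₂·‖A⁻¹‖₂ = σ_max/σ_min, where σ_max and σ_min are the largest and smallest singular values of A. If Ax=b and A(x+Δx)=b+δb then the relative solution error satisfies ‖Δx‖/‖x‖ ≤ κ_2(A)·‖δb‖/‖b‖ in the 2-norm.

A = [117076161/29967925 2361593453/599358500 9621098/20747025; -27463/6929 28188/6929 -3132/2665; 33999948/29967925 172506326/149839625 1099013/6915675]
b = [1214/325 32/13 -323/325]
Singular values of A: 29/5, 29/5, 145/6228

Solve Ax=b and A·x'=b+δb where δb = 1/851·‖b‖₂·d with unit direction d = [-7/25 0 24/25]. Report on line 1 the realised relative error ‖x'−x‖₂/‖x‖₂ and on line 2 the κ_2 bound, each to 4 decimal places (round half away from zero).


from the listed singular values, σ₁ = 29/5, σ_n = 145/6228
κ_2(A) = (29/5) / (145/6228) = 249.1200
perturbation bound = 249.1200·1/851 = 0.2927
solve Ax = b  →  x = [17.5163 -6.5513 -83.8461]
2-norm of b is 4.5826; of x, 85.9064
re-solving with b+δb shifts x by Δx of norm 0.2313
realised ‖Δx‖/‖x‖ = 0.0027
realised/bound (from unrounded values) ≈ 0.0092

0.0027
0.2927


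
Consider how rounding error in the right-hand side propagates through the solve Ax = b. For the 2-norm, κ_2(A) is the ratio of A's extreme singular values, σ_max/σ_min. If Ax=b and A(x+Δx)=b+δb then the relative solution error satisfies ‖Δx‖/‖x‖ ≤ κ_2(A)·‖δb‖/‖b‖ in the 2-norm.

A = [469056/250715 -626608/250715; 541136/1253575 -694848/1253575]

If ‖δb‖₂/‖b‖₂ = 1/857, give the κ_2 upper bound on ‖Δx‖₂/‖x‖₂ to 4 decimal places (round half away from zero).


0.2854

M = AᵀA = [3446262016/934830625 -4594802688/934830625; -4594802688/934830625 6126563584/934830625]. tr(M)=382913024/37393225, det(M)=65536/37393225
solving λ² − 382913024/37393225·λ + 65536/37393225 = 0 gives λ = 256/25, 256/1495729
κ_2(A) = √(λ_max/λ_min) = √((256/25) / (256/1495729)) = 244.6000
κ_2(A)·‖δb‖/‖b‖ = 0.2854


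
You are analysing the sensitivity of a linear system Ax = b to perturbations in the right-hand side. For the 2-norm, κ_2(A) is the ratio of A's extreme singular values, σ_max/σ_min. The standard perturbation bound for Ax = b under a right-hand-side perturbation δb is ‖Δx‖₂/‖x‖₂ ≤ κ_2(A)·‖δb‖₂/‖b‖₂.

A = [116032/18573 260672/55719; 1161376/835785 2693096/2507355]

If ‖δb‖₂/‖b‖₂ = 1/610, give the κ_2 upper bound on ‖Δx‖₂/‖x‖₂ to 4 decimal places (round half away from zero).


0.5013

M = AᵀA = [17020957696/415548225 38296514816/1246644675; 38296514816/1246644675 86169718336/3739934025]. tr(M)=9574333504/149597361, det(M)=6553600/149597361
solving λ² − 9574333504/149597361·λ + 6553600/149597361 = 0 gives λ = 64, 102400/149597361
κ = σ_max/σ_min = 8/(320/12231) = 305.7750
perturbation bound = 305.7750·1/610 = 0.5013


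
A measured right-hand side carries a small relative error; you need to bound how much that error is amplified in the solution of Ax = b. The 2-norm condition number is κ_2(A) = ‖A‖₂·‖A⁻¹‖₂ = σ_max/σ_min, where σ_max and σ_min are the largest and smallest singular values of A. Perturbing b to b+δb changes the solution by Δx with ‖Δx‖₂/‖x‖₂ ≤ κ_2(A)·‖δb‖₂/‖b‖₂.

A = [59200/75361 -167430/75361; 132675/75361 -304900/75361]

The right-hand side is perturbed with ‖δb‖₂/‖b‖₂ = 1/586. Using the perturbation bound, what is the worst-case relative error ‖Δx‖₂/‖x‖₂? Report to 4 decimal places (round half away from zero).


0.0582

M = AᵀA = [5618125/1511653 -13405500/1511653; -13405500/1511653 32205700/1511653]. tr(M)=2909525/116281, det(M)=62500/116281
eigenvalues of AᵀA: λ = (tr ± √(tr²−4·det))/2 = 25, 2500/116281
κ_2(A) = √(λ_max/λ_min) = √(25 / (2500/116281)) = 34.1000
perturbation bound = 34.1000·1/586 = 0.0582


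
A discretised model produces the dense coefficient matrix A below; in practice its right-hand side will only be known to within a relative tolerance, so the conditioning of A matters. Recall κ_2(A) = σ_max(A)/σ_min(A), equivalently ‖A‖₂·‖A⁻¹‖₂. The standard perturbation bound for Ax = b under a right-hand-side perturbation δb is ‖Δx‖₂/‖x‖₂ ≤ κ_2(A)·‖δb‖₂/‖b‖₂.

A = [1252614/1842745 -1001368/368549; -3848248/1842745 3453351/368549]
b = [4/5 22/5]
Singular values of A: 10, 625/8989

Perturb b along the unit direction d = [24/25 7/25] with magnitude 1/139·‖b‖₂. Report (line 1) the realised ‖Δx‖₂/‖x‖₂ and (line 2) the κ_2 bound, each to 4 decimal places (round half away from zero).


0.0161
1.0347

σ_max = 10, σ_min = 625/8989
κ = σ_max/σ_min = 10/(625/8989) = 143.8240
κ_2(A)·‖δb‖/‖b‖ = 1.0347
solve Ax = b  →  x = [27.9754 6.7045]
2-norm of b is 4.4721; of x, 28.7676
re-solving with b+δb shifts x by Δx of norm 0.4627
relative error = 0.0161
so the bound overstates the realised error by a factor of ≈ 64.3263 (computed from the unrounded values)


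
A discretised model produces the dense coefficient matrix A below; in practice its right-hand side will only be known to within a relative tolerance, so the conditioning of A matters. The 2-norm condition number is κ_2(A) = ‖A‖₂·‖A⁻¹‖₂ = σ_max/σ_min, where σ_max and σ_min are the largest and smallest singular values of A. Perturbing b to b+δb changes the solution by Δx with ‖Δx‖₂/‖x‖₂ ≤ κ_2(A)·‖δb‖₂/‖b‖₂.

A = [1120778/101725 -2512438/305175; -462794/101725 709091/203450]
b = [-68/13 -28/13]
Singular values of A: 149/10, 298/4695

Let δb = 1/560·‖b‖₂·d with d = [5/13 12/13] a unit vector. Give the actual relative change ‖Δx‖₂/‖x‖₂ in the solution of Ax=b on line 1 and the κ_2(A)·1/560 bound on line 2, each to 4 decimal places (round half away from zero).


σ_max = 149/10, σ_min = 298/4695
condition number: (149/10) ÷ (298/4695) = 234.7500
κ_2(A)·‖δb‖/‖b‖ = 0.4192
solve Ax = b  →  x = [-38.0268 -50.2550]
2-norm of b is 5.6569; of x, 63.0207
δb = ε·‖b‖·d = [0.0039 0.0093]; solving A·Δx = δb gives ‖Δx‖ = 0.1591
relative error = 0.0025
so the bound overstates the realised error by a factor of ≈ 165.9948 (computed from the unrounded values)

0.0025
0.4192


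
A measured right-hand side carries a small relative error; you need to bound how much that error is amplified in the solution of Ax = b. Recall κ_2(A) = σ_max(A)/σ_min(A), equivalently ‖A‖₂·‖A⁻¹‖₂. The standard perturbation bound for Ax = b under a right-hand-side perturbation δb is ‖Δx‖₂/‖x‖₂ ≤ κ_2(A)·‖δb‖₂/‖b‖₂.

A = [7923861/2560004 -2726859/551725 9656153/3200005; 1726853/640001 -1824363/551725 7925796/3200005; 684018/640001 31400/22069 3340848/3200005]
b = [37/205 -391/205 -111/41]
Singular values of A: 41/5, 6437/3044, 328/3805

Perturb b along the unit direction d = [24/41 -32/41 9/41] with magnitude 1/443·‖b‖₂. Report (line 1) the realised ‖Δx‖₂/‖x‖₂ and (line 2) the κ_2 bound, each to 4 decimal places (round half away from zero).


largest singular value 41/5, smallest 328/3805
κ_2(A) = (41/5) / (328/3805) = 95.1250
κ_2(A)·‖δb‖/‖b‖ = 0.2147
solve Ax = b  →  x = [-8.8052 -0.8901 7.6339]
‖b‖₂ = 3.3166 and ‖x‖₂ = 11.6877
with δb = [0.0044 -0.0058 0.0016], A·Δx = δb → ‖Δx‖ = 0.0869
realised ‖Δx‖/‖x‖ = 0.0074
tightness: 0.0074 against a bound of 0.2147 (unrounded ratio ≈ 0.0346)

0.0074
0.2147


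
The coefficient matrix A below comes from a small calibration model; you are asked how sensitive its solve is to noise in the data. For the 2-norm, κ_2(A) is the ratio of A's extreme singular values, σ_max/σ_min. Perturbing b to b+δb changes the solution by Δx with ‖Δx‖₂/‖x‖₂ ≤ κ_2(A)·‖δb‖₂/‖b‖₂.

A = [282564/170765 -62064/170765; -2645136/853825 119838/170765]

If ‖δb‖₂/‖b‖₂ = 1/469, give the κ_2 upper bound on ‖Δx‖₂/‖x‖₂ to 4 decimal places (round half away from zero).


0.7836

form AᵀA = [31116971664/2522550625 -1400252832/504510125; -1400252832/504510125 12604212/20180405] with trace 19448244/1500625 and determinant 46656/37515625
char-poly roots: 324/25 and 144/1500625
κ_2(A) = √(λ_max/λ_min) = √((324/25) / (144/1500625)) = 367.5000
bound on ‖Δx‖/‖x‖: κ·ε = 367.5000·1/469 = 0.7836


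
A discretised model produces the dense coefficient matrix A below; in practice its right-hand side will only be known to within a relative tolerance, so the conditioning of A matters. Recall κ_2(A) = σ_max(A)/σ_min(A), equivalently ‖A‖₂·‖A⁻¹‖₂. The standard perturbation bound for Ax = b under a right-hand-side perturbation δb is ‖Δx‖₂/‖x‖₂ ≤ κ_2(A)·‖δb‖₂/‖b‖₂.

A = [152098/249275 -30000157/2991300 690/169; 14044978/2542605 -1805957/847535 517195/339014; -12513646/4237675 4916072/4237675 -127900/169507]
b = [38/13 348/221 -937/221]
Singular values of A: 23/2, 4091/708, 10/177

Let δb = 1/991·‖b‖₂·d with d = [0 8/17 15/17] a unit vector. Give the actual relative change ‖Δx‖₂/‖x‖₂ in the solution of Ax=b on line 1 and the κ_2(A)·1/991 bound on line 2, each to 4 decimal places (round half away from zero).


0.0018
0.2054

largest singular value 23/2, smallest 10/177
κ_2(A) = (23/2) / (10/177) = 203.5500
κ_2(A)·‖δb‖/‖b‖ = 0.2054
solve Ax = b  →  x = [6.1406 -19.8175 -48.8816]
‖b‖ = 5.3852, ‖x‖ = 53.1023
Δx = A⁻¹·δb where δb = 1/991·5.3852·d; ‖Δx‖ = 0.0962
dividing the unrounded norms, ‖Δx‖/‖x‖ = 0.0018
realised/bound (from unrounded values) ≈ 0.0088


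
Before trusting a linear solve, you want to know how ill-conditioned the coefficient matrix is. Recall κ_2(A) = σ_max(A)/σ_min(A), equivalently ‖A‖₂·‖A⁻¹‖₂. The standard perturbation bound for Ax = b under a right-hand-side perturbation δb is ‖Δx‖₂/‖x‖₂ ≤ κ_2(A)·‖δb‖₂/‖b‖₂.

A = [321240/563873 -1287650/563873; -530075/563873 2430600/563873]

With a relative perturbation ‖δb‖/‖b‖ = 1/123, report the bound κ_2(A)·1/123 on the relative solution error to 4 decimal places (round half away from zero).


0.6577

M = AᵀA = [1329324025/1100182561 -5889429000/1100182561; -5889429000/1100182561 26179442500/1100182561]. tr(M)=16364525/654481, det(M)=62500/654481
eigenvalues of AᵀA: λ = (tr ± √(tr²−4·det))/2 = 25, 2500/654481
σ_max=√25=5, σ_min=√(2500/654481)=(50/809) → κ = 80.9000
perturbation bound = 80.9000·1/123 = 0.6577


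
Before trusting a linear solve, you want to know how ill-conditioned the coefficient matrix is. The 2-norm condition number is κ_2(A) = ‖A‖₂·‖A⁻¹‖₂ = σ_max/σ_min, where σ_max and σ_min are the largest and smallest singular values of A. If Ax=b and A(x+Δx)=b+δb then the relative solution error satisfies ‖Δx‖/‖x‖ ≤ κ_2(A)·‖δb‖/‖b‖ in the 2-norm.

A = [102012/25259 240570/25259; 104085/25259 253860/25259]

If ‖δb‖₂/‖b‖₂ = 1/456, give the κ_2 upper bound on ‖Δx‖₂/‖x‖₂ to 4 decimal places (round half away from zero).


AᵀA = [25255809/758641 60599340/758641; 60599340/758641 145444500/758641]; tr = 1010061/4489, det = 8100/4489
char-poly roots: 225 and 36/4489
κ_2(A) = √(λ_max/λ_min) = √(225 / (36/4489)) = 167.5000
perturbation bound = 167.5000·1/456 = 0.3673

0.3673


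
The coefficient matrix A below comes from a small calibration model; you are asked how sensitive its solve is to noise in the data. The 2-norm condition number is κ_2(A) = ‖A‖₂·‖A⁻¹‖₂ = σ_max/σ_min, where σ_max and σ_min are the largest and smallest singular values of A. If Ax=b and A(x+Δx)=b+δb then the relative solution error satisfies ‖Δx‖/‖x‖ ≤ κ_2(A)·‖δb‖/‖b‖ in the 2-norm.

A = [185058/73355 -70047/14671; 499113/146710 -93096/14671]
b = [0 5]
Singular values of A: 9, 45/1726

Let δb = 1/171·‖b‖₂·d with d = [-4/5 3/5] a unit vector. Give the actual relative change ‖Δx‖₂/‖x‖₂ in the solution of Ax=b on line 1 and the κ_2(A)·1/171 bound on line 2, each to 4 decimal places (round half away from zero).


from the listed singular values, σ₁ = 9, σ_n = 45/1726
κ_2(A) = 9 / (45/1726) = 345.2000
κ_2(A)·‖δb‖/‖b‖ = 2.0187
solve Ax = b  →  x = [101.7386 53.7569]
‖b‖ = 5.0000, ‖x‖ = 115.0675
re-solving with b+δb shifts x by Δx of norm 1.1215
dividing the unrounded norms, ‖Δx‖/‖x‖ = 0.0097
so the bound overstates the realised error by a factor of ≈ 207.1215 (computed from the unrounded values)

0.0097
2.0187


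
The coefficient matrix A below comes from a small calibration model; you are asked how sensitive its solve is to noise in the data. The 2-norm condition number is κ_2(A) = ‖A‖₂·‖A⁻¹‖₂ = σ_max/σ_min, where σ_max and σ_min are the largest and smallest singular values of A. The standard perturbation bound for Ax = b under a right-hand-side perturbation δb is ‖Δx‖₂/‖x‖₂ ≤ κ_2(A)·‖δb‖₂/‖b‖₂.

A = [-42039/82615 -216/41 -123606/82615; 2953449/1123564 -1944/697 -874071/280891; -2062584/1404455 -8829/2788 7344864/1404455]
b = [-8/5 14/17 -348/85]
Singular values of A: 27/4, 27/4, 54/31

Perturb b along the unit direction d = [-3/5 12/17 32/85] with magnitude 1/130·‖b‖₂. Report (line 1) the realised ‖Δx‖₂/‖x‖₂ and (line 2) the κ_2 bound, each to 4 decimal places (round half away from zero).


largest singular value 27/4, smallest 54/31
κ = σ_max/σ_min = (27/4)/(54/31) = 3.8750
κ_2(A)·‖δb‖/‖b‖ = 0.0298
solve Ax = b  →  x = [0.1973 0.4192 -0.4736]
‖b‖ = 4.4721, ‖x‖ = 0.6625
with δb = [-0.0206 0.0243 0.0130], A·Δx = δb → ‖Δx‖ = 0.0197
dividing the unrounded norms, ‖Δx‖/‖x‖ = 0.0298
realised/bound = 1 exactly: the bound is attained for this b and d

0.0298
0.0298


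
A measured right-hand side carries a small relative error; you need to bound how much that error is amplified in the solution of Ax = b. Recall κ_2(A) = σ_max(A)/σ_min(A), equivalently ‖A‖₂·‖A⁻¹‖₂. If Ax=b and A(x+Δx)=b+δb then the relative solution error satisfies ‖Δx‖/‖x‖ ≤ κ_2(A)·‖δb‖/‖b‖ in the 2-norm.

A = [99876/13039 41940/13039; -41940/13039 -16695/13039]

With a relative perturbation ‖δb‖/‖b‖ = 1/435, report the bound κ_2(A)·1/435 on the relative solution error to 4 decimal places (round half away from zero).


M = AᵀA = [902629152/13078117 376075980/13078117; 376075980/13078117 156745125/13078117]. tr(M)=81490329/1006009, det(M)=291600/1006009
eigenvalues of AᵀA: λ = (tr ± √(tr²−4·det))/2 = 81, 3600/1006009
κ_2(A) = √(λ_max/λ_min) = √(81 / (3600/1006009)) = 150.4500
κ_2(A)·‖δb‖/‖b‖ = 0.3459

0.3459


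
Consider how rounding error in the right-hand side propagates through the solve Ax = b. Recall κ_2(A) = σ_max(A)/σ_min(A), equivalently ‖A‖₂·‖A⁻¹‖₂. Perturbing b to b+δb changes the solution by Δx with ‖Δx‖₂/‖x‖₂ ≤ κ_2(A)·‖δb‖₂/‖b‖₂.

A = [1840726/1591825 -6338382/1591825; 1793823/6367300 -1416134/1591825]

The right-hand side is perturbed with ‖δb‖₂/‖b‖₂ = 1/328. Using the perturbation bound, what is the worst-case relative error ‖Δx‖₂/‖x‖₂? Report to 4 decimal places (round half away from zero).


form AᵀA = [6832856189/4823618000 -2927376081/602952250; -2927376081/602952250 5018503496/301476125] with trace 697031297/38588944 and determinant 83521/9647236
λ_max, λ_min = (697031297/38588944 ± √485801061202433025/1489106599035136)/2 = 289/16, 1156/2411809
σ_max=√(289/16)=(17/4), σ_min=√(1156/2411809)=(34/1553) → κ = 194.1250
perturbation bound = 194.1250·1/328 = 0.5918

0.5918


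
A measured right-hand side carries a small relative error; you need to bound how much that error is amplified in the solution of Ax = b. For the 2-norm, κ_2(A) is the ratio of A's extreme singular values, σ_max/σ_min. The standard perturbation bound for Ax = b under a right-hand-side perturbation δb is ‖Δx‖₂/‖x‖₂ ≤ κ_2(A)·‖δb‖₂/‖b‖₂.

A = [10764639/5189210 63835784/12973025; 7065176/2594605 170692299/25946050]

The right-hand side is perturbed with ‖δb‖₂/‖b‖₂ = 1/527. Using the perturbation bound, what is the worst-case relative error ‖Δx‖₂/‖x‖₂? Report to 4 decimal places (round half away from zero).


M = AᵀA = [12621772017769/1077116016964 37862806086432/1346395021205; 37862806086432/1346395021205 1817435608539361/26927900424100]. tr(M)=6310591446697/79668344450, det(M)=1568556025/25493870224
λ_max, λ_min = (6310591446697/79668344450 ± √9955500588463556276767296/1586761276850961450625)/2 = 7921/100, 4950625/6373467556
κ = σ_max/σ_min = (89/10)/(2225/79834) = 319.3360
perturbation bound = 319.3360·1/527 = 0.6060

0.6060


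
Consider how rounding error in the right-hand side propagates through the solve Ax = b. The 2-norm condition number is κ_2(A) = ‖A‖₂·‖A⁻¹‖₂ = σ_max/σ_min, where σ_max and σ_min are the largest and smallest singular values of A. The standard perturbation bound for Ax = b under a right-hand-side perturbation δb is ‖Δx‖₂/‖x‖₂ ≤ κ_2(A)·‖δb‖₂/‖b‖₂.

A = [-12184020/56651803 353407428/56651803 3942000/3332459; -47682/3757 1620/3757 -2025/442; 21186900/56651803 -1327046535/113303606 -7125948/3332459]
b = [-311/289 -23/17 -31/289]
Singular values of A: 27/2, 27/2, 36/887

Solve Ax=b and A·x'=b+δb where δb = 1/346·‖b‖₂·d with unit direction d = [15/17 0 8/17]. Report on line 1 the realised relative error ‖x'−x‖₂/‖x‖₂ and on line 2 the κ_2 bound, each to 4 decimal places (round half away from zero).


0.0050
0.9613

from the listed singular values, σ₁ = 27/2, σ_n = 36/887
κ = σ_max/σ_min = (27/2)/(36/887) = 332.6250
worst-case relative error ≤ 332.6250 × 1/346 = 0.9613
solve Ax = b  →  x = [8.4568 4.4263 -22.7151]
2-norm of b is 1.7321; of x, 24.6391
re-solving with b+δb shifts x by Δx of norm 0.1233
realised ‖Δx‖/‖x‖ = 0.0050
tightness: 0.0050 against a bound of 0.9613 (unrounded ratio ≈ 0.0052)


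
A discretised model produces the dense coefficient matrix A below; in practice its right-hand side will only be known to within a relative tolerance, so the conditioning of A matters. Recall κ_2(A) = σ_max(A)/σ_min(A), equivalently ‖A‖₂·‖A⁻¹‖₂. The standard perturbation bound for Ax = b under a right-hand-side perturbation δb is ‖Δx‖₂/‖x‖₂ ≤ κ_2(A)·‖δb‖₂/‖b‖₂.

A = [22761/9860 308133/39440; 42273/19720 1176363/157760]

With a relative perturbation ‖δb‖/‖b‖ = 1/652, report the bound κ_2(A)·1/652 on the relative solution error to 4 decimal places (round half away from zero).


0.4172

AᵀA = [4588893/462400 125845083/3699200; 125845083/3699200 3451801473/29593600]; tr = 149819625/1183744, det = 4100625/18939904
char-poly roots: 2025/16 and 2025/1183744
κ_2(A) = √(λ_max/λ_min) = √((2025/16) / (2025/1183744)) = 272.0000
worst-case relative error ≤ 272.0000 × 1/652 = 0.4172


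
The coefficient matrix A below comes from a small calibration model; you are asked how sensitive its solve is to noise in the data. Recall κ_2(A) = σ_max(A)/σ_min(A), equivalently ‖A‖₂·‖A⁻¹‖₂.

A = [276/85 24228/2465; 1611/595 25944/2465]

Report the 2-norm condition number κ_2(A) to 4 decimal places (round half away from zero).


29.7500

form AᵀA = [1265589/70805 611064/10115; 611064/10115 299664/1445] with trace 3189825/14161 and determinant 810000/14161
char-poly roots: 225 and 3600/14161
σ_max=√225=15, σ_min=√(3600/14161)=(60/119) → κ = 29.7500


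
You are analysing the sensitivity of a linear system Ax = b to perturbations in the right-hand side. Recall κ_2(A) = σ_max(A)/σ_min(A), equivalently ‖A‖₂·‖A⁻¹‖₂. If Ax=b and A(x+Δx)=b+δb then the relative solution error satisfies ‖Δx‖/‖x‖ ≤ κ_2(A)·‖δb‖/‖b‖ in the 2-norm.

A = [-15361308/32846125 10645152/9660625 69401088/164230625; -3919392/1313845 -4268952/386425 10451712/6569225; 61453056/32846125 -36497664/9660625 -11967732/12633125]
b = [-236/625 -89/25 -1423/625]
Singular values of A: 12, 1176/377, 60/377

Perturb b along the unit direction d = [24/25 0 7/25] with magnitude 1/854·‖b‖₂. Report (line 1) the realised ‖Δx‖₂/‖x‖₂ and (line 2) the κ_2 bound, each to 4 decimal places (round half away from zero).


0.0050
0.0883

largest singular value 12, smallest 60/377
condition number: 12 ÷ (60/377) = 75.4000
perturbation bound = 75.4000·1/854 = 0.0883
solve Ax = b  →  x = [-3.1683 0.3956 -5.4314]
2-norm of b is 4.2426; of x, 6.3003
Δx = A⁻¹·δb where δb = 1/854·4.2426·d; ‖Δx‖ = 0.0312
dividing the unrounded norms, ‖Δx‖/‖x‖ = 0.0050
so the bound overstates the realised error by a factor of ≈ 17.8200 (computed from the unrounded values)


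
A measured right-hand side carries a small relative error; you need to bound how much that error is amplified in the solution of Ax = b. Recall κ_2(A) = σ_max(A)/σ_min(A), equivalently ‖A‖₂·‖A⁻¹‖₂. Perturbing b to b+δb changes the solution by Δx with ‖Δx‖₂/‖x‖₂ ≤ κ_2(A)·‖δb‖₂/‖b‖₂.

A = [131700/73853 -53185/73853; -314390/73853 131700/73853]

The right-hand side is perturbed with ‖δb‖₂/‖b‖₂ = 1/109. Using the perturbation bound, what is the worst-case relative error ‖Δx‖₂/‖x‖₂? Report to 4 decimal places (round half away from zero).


2.0046

M = AᵀA = [687490900/32273761 -286447500/32273761; -286447500/32273761 119370025/32273761]. tr(M)=4774325/190969, det(M)=2500/190969
solving λ² − 4774325/190969·λ + 2500/190969 = 0 gives λ = 25, 100/190969
so κ_2 = √(25 / (100/190969)) = 218.5000
κ_2(A)·‖δb‖/‖b‖ = 2.0046


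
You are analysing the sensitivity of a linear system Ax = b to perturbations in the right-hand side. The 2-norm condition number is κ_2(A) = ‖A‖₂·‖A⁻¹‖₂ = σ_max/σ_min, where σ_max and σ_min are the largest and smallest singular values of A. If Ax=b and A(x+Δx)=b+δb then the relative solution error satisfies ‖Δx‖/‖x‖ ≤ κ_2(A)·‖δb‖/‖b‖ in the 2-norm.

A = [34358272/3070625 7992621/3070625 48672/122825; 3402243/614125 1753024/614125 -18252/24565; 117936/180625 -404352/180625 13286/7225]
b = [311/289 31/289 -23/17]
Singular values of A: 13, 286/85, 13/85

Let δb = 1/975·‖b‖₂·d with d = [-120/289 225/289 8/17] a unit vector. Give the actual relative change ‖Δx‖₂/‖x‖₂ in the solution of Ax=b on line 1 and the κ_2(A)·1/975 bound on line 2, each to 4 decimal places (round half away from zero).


0.0018
0.0872

largest singular value 13, smallest 13/85
condition number: 13 ÷ (13/85) = 85.0000
bound on ‖Δx‖/‖x‖: κ·ε = 85.0000·1/975 = 0.0872
solve Ax = b  →  x = [1.1057 -3.5164 -5.4091]
2-norm of b is 1.7321; of x, 6.5457
Δx = A⁻¹·δb where δb = 1/975·1.7321·d; ‖Δx‖ = 0.0116
dividing the unrounded norms, ‖Δx‖/‖x‖ = 0.0018
realised/bound (from unrounded values) ≈ 0.0204


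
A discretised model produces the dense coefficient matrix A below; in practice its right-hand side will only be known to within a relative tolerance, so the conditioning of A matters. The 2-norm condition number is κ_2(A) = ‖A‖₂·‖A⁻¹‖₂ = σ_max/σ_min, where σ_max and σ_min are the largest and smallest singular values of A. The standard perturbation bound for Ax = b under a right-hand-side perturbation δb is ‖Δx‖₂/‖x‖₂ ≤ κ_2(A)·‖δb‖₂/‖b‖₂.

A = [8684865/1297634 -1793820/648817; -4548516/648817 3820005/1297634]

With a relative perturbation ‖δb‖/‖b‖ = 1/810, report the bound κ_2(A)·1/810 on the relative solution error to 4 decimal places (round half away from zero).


0.4249

AᵀA = [14468386653/154015732 -1507108680/38503933; -1507108680/38503933 2511991125/154015732]; tr = 653091453/5923682, det = 4862025/47389456
char-poly roots: 441/4 and 11025/11847364
κ = σ_max/σ_min = (21/2)/(105/3442) = 344.2000
bound on ‖Δx‖/‖x‖: κ·ε = 344.2000·1/810 = 0.4249


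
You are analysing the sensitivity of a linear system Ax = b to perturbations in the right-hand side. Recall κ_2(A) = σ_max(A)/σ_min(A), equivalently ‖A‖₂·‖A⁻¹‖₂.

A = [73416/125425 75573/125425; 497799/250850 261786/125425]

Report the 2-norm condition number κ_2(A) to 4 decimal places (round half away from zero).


346.0000

M = AᵀA = [430981569/100681156 113130675/25170289; 113130675/25170289 118789101/25170289]. tr(M)=1077453/119716, det(M)=81/119716
char-poly roots: 9 and 9/119716
κ = σ_max/σ_min = 3/(3/346) = 346.0000


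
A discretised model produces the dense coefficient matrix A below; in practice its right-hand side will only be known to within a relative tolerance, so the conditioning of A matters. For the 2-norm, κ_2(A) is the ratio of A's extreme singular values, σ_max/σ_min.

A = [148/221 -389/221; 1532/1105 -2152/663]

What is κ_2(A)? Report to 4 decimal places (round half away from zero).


60.0000

form AᵀA = [10016/4225 -14396/2535; -14396/2535 20737/1521] with trace 3601/225 and determinant 16/225
solving λ² − 3601/225·λ + 16/225 = 0 gives λ = 16, 1/225
σ_max=√16=4, σ_min=√(1/225)=(1/15) → κ = 60.0000


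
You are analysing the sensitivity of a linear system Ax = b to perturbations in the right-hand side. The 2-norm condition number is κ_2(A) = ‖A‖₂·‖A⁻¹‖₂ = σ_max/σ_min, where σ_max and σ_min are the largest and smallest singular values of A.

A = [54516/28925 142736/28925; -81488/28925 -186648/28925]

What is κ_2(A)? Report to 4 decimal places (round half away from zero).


44.5000

form AᵀA = [29576272/2574325 14148288/514865; 14148288/514865 169880128/2574325] with trace 613712/7921 and determinant 14992384/4950625
solving λ² − 613712/7921·λ + 14992384/4950625 = 0 gives λ = 1936/25, 7744/198025
κ_2(A) = √(λ_max/λ_min) = √((1936/25) / (7744/198025)) = 44.5000


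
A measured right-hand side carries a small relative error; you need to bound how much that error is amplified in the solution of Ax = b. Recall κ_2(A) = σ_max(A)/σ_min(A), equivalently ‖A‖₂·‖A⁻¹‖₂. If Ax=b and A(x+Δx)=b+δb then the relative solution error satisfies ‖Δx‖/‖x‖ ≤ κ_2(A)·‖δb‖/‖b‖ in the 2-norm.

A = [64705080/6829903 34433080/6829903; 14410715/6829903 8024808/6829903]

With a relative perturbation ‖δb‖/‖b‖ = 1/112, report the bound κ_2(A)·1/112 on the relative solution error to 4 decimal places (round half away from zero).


2.1873

M = AᵀA = [2614167807625/27749895889 1394192990520/27749895889; 1394192990520/27749895889 743625545344/27749895889]. tr(M)=11618662121/96020401, det(M)=23425600/96020401
eigenvalues of AᵀA: λ = (tr ± √(tr²−4·det))/2 = 121, 193600/96020401
κ_2(A) = √(λ_max/λ_min) = √(121 / (193600/96020401)) = 244.9750
worst-case relative error ≤ 244.9750 × 1/112 = 2.1873


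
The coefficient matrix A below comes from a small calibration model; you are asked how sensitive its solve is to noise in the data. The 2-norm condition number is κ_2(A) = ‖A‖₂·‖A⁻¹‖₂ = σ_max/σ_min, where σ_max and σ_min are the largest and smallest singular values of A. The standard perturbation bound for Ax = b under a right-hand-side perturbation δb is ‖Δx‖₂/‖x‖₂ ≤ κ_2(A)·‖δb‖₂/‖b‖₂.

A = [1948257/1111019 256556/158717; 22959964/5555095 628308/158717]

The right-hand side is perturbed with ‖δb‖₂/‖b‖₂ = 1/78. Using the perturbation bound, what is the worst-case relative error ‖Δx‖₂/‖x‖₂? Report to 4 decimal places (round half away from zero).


M = AᵀA = [3680784499009/182598109225 100148604588/5217088835; 100148604588/5217088835 2725396000/149059681]. tr(M)=8346485849/217120225, det(M)=14776336/217120225
char-poly roots: 961/25 and 15376/8684809
so κ_2 = √((961/25) / (15376/8684809)) = 147.3500
κ_2(A)·‖δb‖/‖b‖ = 1.8891

1.8891


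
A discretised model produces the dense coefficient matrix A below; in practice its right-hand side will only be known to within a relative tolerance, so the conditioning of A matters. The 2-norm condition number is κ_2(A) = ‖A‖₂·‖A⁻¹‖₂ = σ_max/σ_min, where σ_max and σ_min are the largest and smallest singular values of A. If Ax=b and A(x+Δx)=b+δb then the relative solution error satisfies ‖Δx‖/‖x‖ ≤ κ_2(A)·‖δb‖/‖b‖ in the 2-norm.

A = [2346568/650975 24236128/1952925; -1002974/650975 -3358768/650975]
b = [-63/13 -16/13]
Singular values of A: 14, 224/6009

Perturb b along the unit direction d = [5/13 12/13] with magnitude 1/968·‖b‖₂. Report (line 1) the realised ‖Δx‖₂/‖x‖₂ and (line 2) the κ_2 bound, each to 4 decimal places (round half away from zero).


from the listed singular values, σ₁ = 14, σ_n = 224/6009
κ_2(A) = 14 / (224/6009) = 375.5625
bound on ‖Δx‖/‖x‖: κ·ε = 375.5625·1/968 = 0.3880
solve Ax = b  →  x = [77.1786 -22.8080]
‖b‖₂ = 5.0000 and ‖x‖₂ = 80.4782
Δx = A⁻¹·δb where δb = 1/968·5.0000·d; ‖Δx‖ = 0.1386
relative error = 0.0017
tightness: 0.0017 against a bound of 0.3880 (unrounded ratio ≈ 0.0044)

0.0017
0.3880


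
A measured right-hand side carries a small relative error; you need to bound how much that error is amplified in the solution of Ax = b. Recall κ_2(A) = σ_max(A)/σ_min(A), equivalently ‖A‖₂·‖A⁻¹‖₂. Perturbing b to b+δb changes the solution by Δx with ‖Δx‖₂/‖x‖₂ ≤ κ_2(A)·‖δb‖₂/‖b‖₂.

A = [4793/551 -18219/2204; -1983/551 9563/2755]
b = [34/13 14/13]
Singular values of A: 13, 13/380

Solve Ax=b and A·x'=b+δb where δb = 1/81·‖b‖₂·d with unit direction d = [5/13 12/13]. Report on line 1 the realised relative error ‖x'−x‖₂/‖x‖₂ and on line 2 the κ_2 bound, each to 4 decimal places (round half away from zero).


0.0175
4.6914

σ_max = 13, σ_min = 13/380
κ = σ_max/σ_min = 13/(13/380) = 380.0000
κ_2(A)·‖δb‖/‖b‖ = 4.6914
solve Ax = b  →  x = [40.4297 42.2281]
‖b‖₂ = 2.8284 and ‖x‖₂ = 58.4617
δb = ε·‖b‖·d = [0.0134 0.0322]; solving A·Δx = δb gives ‖Δx‖ = 1.0207
realised ‖Δx‖/‖x‖ = 0.0175
tightness: 0.0175 against a bound of 4.6914 (unrounded ratio ≈ 0.0037)


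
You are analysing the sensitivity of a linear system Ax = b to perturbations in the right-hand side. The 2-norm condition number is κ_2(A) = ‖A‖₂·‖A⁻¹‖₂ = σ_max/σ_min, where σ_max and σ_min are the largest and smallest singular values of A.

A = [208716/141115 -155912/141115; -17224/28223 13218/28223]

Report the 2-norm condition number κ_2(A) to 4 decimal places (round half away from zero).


217.1000

AᵀA = [301651024/117831025 -226230768/117831025; -226230768/117831025 169683076/117831025]; tr = 18853364/4713241, det = 1600/4713241
eigenvalues of AᵀA: λ = (tr ± √(tr²−4·det))/2 = 4, 400/4713241
κ_2(A) = √(λ_max/λ_min) = √(4 / (400/4713241)) = 217.1000


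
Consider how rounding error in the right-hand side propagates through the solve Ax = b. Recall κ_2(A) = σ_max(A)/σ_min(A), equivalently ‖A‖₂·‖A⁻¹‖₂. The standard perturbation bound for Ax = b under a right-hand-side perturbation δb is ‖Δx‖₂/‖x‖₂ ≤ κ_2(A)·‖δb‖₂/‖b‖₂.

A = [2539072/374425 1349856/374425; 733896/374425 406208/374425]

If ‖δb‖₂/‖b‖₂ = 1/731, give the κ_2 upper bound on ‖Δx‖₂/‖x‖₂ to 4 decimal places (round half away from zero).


0.3013

AᵀA = [11176783936/224310529 5960793600/224310529; 5960793600/224310529 3179385856/224310529]; tr = 49675328/776161, det = 65536/776161
solving λ² − 49675328/776161·λ + 65536/776161 = 0 gives λ = 64, 1024/776161
κ_2(A) = √(λ_max/λ_min) = √(64 / (1024/776161)) = 220.2500
bound on ‖Δx‖/‖x‖: κ·ε = 220.2500·1/731 = 0.3013


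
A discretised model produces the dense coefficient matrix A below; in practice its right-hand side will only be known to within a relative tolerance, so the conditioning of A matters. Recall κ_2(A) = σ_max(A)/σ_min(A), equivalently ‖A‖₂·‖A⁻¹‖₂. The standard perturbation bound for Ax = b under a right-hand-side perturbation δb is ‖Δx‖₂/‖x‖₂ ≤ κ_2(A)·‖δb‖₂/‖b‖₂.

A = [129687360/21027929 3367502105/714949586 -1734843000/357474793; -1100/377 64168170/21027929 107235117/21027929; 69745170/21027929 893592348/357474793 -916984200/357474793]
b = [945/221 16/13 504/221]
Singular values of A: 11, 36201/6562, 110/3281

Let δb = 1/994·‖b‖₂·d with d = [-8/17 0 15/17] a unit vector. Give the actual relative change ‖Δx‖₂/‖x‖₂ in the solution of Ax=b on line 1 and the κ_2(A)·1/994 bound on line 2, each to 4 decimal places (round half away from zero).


0.2294
0.3301

from the listed singular values, σ₁ = 11, σ_n = 110/3281
κ_2(A) = 11 / (110/3281) = 328.1000
κ_2(A)·‖δb‖/‖b‖ = 0.3301
solve Ax = b  →  x = [0.2508 0.6037 0.0236]
2-norm of b is 5.0000; of x, 0.6542
with δb = [-0.0024 0.0000 0.0044], A·Δx = δb → ‖Δx‖ = 0.1500
relative error = 0.2294
realised/bound (from unrounded values) ≈ 0.6948
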